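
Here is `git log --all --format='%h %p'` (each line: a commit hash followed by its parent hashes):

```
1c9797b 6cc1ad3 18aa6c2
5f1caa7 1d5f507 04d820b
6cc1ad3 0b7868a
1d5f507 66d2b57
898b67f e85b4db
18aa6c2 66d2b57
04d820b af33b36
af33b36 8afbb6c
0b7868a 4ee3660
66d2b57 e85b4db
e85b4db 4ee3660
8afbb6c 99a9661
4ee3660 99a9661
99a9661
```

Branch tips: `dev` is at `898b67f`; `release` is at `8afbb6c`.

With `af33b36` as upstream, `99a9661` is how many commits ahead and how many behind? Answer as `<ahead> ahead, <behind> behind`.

0 ahead, 2 behind

Reachable from 99a9661: {99a9661}.
Reachable from af33b36: {8afbb6c, 99a9661, af33b36}.
Only in 99a9661's history (ahead): {} — 0.
Only in af33b36's history (behind): {8afbb6c, af33b36} — 2.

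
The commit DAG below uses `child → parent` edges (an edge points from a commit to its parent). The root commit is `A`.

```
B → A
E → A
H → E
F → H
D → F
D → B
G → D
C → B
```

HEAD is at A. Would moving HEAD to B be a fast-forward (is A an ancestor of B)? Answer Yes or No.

Yes

A fast-forward from A to B is possible iff A is an ancestor of B.
Ancestors of B: {A, B}.
A is among them, so fast-forward is possible.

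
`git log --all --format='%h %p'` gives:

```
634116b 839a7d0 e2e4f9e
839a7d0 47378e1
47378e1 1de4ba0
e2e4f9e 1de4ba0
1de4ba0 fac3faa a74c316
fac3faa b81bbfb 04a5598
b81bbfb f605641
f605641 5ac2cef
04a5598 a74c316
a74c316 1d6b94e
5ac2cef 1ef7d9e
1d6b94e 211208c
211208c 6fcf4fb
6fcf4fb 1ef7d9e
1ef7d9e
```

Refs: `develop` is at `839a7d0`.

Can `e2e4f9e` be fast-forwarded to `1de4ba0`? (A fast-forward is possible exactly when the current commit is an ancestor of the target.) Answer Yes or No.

No

A fast-forward from e2e4f9e to 1de4ba0 is possible iff e2e4f9e is an ancestor of 1de4ba0.
Ancestors of 1de4ba0: {04a5598, 1d6b94e, 1de4ba0, 1ef7d9e, 211208c, 5ac2cef, 6fcf4fb, a74c316, b81bbfb, f605641, fac3faa}.
e2e4f9e is not among them, so fast-forward is not possible.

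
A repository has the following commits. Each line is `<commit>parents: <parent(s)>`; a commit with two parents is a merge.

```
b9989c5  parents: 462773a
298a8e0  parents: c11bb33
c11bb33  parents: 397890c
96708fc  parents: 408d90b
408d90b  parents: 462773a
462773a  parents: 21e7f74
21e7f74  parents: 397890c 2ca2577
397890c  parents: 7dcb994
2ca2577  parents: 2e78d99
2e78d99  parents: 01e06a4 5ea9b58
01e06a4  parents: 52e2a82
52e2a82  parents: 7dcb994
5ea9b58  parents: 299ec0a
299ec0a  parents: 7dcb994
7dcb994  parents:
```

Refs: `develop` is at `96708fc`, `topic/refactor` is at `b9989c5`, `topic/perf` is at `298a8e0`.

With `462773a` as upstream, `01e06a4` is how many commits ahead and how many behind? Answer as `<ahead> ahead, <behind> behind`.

Reachable from 01e06a4: {01e06a4, 52e2a82, 7dcb994}.
Reachable from 462773a: {01e06a4, 21e7f74, 299ec0a, 2ca2577, 2e78d99, 397890c, 462773a, 52e2a82, 5ea9b58, 7dcb994}.
Only in 01e06a4's history (ahead): {} — 0.
Only in 462773a's history (behind): {21e7f74, 299ec0a, 2ca2577, 2e78d99, 397890c, 462773a, 5ea9b58} — 7.

0 ahead, 7 behind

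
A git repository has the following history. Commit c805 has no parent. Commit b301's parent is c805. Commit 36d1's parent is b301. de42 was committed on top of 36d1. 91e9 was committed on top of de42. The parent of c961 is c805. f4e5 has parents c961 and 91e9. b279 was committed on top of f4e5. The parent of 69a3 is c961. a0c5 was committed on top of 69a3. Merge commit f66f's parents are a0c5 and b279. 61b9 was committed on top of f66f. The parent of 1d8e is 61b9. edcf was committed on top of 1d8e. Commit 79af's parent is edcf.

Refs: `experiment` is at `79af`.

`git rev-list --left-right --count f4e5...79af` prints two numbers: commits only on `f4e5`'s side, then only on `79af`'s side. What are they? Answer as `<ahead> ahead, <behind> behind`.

0 ahead, 8 behind

Reachable from f4e5: {36d1, 91e9, b301, c805, c961, de42, f4e5}.
Reachable from 79af: {1d8e, 36d1, 61b9, 69a3, 79af, 91e9, a0c5, b279, b301, c805, c961, de42, edcf, f4e5, f66f}.
Only in f4e5's history (ahead): {} — 0.
Only in 79af's history (behind): {1d8e, 61b9, 69a3, 79af, a0c5, b279, edcf, f66f} — 8.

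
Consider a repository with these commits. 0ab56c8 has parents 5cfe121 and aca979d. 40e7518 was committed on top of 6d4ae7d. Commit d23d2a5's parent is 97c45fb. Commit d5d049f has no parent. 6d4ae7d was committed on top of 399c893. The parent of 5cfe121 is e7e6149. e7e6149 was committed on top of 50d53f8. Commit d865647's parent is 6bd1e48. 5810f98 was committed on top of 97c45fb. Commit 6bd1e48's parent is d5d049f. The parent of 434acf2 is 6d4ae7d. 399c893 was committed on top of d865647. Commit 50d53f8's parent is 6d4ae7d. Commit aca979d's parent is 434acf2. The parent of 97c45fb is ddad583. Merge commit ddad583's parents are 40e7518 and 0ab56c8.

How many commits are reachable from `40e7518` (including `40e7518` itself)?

Walking parent pointers from 40e7518: reachable set = {399c893, 40e7518, 6bd1e48, 6d4ae7d, d5d049f, d865647}.
That is 6 commits.

6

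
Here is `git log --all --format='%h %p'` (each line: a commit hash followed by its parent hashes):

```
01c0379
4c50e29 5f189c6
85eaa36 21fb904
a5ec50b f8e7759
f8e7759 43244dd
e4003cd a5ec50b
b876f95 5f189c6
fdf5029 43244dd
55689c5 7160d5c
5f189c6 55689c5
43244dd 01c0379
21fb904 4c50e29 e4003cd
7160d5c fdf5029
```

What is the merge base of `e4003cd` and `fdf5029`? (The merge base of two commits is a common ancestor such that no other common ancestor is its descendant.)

Ancestors of e4003cd: {01c0379, 43244dd, a5ec50b, e4003cd, f8e7759}.
Ancestors of fdf5029: {01c0379, 43244dd, fdf5029}.
Common ancestors: {01c0379, 43244dd}.
Among these, 43244dd is not an ancestor of any other common ancestor — it is the merge base.

43244dd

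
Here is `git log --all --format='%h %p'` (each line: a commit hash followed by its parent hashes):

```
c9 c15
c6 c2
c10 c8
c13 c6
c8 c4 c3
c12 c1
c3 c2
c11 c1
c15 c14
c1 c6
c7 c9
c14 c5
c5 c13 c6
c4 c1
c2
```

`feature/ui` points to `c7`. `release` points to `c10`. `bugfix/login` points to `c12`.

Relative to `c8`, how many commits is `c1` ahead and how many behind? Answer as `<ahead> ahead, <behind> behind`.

Reachable from c1: {c1, c2, c6}.
Reachable from c8: {c1, c2, c3, c4, c6, c8}.
Only in c1's history (ahead): {} — 0.
Only in c8's history (behind): {c3, c4, c8} — 3.

0 ahead, 3 behind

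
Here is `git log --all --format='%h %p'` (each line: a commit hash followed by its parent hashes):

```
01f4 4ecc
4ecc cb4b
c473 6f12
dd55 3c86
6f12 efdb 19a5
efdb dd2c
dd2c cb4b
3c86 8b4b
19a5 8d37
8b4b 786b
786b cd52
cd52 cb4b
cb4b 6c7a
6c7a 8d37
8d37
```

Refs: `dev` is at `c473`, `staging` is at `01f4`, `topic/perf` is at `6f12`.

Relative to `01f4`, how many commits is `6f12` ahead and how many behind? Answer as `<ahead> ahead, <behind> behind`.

Reachable from 6f12: {19a5, 6c7a, 6f12, 8d37, cb4b, dd2c, efdb}.
Reachable from 01f4: {01f4, 4ecc, 6c7a, 8d37, cb4b}.
Only in 6f12's history (ahead): {19a5, 6f12, dd2c, efdb} — 4.
Only in 01f4's history (behind): {01f4, 4ecc} — 2.

4 ahead, 2 behind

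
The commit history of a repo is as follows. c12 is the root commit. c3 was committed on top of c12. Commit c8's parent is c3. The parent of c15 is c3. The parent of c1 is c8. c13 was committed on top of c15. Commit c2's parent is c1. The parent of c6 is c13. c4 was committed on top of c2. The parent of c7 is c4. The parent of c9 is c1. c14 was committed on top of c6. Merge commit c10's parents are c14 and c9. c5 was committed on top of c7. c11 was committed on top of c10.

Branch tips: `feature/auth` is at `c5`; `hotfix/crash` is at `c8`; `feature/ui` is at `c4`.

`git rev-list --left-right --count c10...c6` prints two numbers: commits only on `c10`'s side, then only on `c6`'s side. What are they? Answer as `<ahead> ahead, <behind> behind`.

Reachable from c10: {c1, c10, c12, c13, c14, c15, c3, c6, c8, c9}.
Reachable from c6: {c12, c13, c15, c3, c6}.
Only in c10's history (ahead): {c1, c10, c14, c8, c9} — 5.
Only in c6's history (behind): {} — 0.

5 ahead, 0 behind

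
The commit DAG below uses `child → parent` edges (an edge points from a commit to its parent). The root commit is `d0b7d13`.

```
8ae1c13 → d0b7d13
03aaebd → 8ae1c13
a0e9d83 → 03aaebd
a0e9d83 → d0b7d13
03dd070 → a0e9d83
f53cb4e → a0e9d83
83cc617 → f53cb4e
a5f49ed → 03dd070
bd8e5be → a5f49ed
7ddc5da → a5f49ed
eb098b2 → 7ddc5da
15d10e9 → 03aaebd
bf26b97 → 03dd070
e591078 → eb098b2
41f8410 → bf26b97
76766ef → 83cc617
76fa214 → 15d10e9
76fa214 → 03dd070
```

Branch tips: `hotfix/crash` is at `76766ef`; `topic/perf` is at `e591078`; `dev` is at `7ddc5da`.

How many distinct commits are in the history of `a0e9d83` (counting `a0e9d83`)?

4

Walking parent pointers from a0e9d83: reachable set = {03aaebd, 8ae1c13, a0e9d83, d0b7d13}.
That is 4 commits.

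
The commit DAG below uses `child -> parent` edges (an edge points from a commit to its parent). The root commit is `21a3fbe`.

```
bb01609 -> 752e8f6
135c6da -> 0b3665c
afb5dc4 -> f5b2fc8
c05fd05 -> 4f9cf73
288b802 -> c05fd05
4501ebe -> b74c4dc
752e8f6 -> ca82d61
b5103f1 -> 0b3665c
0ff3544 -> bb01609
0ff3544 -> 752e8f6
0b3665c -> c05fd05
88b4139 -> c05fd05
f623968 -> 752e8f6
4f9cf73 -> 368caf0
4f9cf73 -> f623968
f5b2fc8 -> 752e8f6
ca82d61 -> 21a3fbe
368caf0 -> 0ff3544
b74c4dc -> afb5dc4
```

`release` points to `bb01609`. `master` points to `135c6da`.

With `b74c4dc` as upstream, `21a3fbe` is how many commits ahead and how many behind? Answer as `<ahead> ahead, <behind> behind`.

Reachable from 21a3fbe: {21a3fbe}.
Reachable from b74c4dc: {21a3fbe, 752e8f6, afb5dc4, b74c4dc, ca82d61, f5b2fc8}.
Only in 21a3fbe's history (ahead): {} — 0.
Only in b74c4dc's history (behind): {752e8f6, afb5dc4, b74c4dc, ca82d61, f5b2fc8} — 5.

0 ahead, 5 behind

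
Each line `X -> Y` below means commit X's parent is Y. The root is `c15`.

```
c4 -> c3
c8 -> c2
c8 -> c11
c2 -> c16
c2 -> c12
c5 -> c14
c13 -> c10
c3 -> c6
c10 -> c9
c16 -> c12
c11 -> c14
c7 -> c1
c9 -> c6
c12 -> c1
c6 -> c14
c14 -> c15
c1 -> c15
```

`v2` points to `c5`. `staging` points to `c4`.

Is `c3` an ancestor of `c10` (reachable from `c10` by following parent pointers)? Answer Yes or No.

No

Ancestors of c10: {c10, c14, c15, c6, c9}.
c3 is not in that set, so it is not an ancestor of c10.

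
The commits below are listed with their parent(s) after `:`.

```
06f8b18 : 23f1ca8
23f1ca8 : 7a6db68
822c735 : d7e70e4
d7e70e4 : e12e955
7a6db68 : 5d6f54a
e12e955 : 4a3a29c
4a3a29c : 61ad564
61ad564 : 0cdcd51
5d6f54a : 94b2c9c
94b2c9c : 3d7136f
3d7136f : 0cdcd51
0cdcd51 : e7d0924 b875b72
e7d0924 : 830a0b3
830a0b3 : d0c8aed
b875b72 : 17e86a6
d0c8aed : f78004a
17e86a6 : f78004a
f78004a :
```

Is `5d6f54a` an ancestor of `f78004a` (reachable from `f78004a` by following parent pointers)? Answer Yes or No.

No

Ancestors of f78004a: {f78004a}.
5d6f54a is not in that set, so it is not an ancestor of f78004a.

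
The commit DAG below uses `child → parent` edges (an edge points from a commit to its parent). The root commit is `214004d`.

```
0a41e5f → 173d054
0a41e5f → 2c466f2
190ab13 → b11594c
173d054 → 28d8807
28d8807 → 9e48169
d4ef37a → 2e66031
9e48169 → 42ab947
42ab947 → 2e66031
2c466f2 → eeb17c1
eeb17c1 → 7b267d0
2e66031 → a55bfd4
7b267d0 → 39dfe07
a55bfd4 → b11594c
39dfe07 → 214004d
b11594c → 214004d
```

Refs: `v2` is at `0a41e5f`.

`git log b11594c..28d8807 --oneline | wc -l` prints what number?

Reachable from 28d8807: {214004d, 28d8807, 2e66031, 42ab947, 9e48169, a55bfd4, b11594c}.
Reachable from b11594c: {214004d, b11594c}.
In 28d8807's history but not b11594c's: {28d8807, 2e66031, 42ab947, 9e48169, a55bfd4} — 5 commits.

5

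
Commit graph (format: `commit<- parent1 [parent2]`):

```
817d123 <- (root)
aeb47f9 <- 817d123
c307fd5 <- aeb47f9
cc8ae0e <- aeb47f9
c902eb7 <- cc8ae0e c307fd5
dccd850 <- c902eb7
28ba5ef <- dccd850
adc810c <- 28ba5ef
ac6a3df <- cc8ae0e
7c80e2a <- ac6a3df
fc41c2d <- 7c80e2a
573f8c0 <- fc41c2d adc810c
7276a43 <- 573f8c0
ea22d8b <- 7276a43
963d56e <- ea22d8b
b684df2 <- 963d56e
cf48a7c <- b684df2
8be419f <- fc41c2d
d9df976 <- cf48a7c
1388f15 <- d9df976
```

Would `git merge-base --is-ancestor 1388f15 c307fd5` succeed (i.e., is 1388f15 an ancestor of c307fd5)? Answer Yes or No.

Ancestors of c307fd5: {817d123, aeb47f9, c307fd5}.
1388f15 is not in that set, so it is not an ancestor of c307fd5.

No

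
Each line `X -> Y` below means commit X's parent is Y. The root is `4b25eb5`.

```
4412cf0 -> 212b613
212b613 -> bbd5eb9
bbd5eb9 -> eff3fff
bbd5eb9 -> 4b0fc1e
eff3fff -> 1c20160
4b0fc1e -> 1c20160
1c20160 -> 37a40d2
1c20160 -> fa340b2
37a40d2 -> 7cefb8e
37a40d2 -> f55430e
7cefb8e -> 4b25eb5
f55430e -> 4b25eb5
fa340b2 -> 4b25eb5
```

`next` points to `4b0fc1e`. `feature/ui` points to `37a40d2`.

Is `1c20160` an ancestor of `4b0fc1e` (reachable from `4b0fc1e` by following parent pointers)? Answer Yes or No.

Yes

Ancestors of 4b0fc1e (commits reachable by following parents): {1c20160, 37a40d2, 4b0fc1e, 4b25eb5, 7cefb8e, f55430e, fa340b2}.
1c20160 is in that set, so it is an ancestor of 4b0fc1e.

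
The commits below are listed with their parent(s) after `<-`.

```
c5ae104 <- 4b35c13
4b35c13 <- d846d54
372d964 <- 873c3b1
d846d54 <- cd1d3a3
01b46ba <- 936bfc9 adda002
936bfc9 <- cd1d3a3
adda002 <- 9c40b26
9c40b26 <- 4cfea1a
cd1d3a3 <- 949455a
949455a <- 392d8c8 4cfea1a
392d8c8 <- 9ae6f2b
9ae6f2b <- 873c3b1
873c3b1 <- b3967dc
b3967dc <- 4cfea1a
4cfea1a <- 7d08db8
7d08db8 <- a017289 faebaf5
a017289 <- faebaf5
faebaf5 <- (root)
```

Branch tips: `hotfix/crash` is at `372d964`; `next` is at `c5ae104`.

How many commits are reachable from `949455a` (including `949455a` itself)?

9

Walking parent pointers from 949455a: reachable set = {392d8c8, 4cfea1a, 7d08db8, 873c3b1, 949455a, 9ae6f2b, a017289, b3967dc, faebaf5}.
That is 9 commits.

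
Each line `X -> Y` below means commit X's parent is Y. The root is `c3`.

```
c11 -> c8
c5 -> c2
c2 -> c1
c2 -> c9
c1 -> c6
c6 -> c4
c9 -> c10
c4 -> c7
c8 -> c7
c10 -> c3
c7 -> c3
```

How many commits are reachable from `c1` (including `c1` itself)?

5

Walking parent pointers from c1: reachable set = {c1, c3, c4, c6, c7}.
That is 5 commits.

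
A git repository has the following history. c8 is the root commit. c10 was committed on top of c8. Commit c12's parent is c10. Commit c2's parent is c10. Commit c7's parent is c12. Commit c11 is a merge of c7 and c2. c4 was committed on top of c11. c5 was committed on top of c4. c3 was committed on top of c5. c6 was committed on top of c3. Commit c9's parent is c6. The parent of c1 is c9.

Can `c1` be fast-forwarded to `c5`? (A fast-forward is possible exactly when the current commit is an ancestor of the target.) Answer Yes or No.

No

A fast-forward from c1 to c5 is possible iff c1 is an ancestor of c5.
Ancestors of c5: {c10, c11, c12, c2, c4, c5, c7, c8}.
c1 is not among them, so fast-forward is not possible.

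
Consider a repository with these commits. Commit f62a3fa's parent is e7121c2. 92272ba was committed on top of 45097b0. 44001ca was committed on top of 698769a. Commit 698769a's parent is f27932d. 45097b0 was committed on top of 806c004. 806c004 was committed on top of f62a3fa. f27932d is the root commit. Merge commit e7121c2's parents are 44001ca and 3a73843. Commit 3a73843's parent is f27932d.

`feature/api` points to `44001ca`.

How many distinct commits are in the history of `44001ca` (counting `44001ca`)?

Walking parent pointers from 44001ca: reachable set = {44001ca, 698769a, f27932d}.
That is 3 commits.

3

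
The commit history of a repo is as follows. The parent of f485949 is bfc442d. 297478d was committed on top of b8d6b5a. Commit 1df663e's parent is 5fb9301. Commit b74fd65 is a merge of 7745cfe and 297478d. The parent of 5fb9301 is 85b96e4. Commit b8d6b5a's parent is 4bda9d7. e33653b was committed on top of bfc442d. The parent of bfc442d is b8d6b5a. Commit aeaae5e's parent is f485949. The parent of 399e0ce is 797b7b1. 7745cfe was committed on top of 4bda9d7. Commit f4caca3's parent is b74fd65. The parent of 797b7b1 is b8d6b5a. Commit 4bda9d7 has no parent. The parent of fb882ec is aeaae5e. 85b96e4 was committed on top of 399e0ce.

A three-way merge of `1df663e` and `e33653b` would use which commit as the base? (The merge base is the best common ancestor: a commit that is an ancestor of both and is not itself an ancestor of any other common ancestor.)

b8d6b5a

Ancestors of 1df663e: {1df663e, 399e0ce, 4bda9d7, 5fb9301, 797b7b1, 85b96e4, b8d6b5a}.
Ancestors of e33653b: {4bda9d7, b8d6b5a, bfc442d, e33653b}.
Common ancestors: {4bda9d7, b8d6b5a}.
Among these, b8d6b5a is not an ancestor of any other common ancestor — it is the merge base.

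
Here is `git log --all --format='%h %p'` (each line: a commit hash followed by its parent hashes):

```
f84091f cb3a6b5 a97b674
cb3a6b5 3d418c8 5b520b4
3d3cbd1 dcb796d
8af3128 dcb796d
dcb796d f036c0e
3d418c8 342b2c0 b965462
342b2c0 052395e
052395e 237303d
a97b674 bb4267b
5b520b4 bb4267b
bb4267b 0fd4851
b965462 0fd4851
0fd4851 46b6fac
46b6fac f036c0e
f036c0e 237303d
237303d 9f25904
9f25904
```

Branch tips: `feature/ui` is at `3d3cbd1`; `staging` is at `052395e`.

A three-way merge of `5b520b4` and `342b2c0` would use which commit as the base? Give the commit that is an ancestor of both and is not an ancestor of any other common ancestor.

Ancestors of 5b520b4: {0fd4851, 237303d, 46b6fac, 5b520b4, 9f25904, bb4267b, f036c0e}.
Ancestors of 342b2c0: {052395e, 237303d, 342b2c0, 9f25904}.
Common ancestors: {237303d, 9f25904}.
Among these, 237303d is not an ancestor of any other common ancestor — it is the merge base.

237303d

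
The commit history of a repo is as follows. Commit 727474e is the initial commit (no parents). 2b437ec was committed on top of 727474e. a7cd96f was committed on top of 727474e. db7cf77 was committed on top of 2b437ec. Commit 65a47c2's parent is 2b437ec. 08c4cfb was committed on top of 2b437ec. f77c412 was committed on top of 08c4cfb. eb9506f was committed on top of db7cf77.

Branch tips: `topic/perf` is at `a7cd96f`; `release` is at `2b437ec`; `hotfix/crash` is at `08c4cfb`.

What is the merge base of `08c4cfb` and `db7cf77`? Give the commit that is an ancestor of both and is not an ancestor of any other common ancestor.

Ancestors of 08c4cfb: {08c4cfb, 2b437ec, 727474e}.
Ancestors of db7cf77: {2b437ec, 727474e, db7cf77}.
Common ancestors: {2b437ec, 727474e}.
Among these, 2b437ec is not an ancestor of any other common ancestor — it is the merge base.

2b437ec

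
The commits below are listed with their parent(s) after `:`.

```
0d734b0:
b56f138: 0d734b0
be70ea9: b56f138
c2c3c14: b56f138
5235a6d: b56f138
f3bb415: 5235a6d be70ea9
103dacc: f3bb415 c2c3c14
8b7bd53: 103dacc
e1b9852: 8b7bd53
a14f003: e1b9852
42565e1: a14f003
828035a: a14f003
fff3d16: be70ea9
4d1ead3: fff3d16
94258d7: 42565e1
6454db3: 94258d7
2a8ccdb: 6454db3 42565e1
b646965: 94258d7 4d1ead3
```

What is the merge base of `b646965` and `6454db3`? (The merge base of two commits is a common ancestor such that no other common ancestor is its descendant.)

94258d7

Ancestors of b646965: {0d734b0, 103dacc, 42565e1, 4d1ead3, 5235a6d, 8b7bd53, 94258d7, a14f003, b56f138, b646965, be70ea9, c2c3c14, e1b9852, f3bb415, fff3d16}.
Ancestors of 6454db3: {0d734b0, 103dacc, 42565e1, 5235a6d, 6454db3, 8b7bd53, 94258d7, a14f003, b56f138, be70ea9, c2c3c14, e1b9852, f3bb415}.
Common ancestors: {0d734b0, 103dacc, 42565e1, 5235a6d, 8b7bd53, 94258d7, a14f003, b56f138, be70ea9, c2c3c14, e1b9852, f3bb415}.
Among these, 94258d7 is not an ancestor of any other common ancestor — it is the merge base.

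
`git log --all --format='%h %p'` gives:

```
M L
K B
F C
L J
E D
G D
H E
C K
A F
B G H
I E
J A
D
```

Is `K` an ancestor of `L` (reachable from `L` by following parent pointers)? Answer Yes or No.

Yes

Ancestors of L (commits reachable by following parents): {A, B, C, D, E, F, G, H, J, K, L}.
K is in that set, so it is an ancestor of L.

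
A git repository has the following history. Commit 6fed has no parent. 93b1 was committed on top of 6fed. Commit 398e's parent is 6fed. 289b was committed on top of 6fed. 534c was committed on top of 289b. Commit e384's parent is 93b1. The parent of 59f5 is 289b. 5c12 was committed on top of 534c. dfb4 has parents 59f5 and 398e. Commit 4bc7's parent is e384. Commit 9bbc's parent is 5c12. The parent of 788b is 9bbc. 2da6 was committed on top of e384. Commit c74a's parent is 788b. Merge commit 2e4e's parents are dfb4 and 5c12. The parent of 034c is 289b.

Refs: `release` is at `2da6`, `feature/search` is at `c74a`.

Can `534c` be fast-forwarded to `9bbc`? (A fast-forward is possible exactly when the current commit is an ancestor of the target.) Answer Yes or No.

A fast-forward from 534c to 9bbc is possible iff 534c is an ancestor of 9bbc.
Ancestors of 9bbc: {289b, 534c, 5c12, 6fed, 9bbc}.
534c is among them, so fast-forward is possible.

Yes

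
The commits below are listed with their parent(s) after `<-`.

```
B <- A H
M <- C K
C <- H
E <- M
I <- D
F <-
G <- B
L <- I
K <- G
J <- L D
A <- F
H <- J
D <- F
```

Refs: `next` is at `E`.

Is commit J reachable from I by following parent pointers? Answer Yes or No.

Ancestors of I: {D, F, I}.
J is not in that set, so it is not an ancestor of I.

No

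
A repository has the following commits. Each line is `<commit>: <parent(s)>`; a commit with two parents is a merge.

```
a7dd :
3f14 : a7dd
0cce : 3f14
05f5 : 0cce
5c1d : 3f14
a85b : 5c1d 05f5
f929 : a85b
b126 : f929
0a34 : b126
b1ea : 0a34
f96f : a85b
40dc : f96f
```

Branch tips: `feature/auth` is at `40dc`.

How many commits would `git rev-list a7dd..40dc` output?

Reachable from 40dc: {05f5, 0cce, 3f14, 40dc, 5c1d, a7dd, a85b, f96f}.
Reachable from a7dd: {a7dd}.
In 40dc's history but not a7dd's: {05f5, 0cce, 3f14, 40dc, 5c1d, a85b, f96f} — 7 commits.

7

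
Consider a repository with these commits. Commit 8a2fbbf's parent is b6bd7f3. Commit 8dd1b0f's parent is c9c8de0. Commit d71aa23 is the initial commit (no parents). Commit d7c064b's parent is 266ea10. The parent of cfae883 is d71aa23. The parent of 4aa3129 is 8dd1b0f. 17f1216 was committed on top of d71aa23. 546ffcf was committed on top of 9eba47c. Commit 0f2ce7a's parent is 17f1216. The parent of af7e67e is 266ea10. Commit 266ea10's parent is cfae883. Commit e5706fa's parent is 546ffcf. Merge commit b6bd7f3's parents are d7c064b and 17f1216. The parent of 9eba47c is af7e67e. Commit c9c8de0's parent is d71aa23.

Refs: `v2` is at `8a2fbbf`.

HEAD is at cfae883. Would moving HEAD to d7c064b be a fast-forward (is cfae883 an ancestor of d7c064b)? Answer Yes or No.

A fast-forward from cfae883 to d7c064b is possible iff cfae883 is an ancestor of d7c064b.
Ancestors of d7c064b: {266ea10, cfae883, d71aa23, d7c064b}.
cfae883 is among them, so fast-forward is possible.

Yes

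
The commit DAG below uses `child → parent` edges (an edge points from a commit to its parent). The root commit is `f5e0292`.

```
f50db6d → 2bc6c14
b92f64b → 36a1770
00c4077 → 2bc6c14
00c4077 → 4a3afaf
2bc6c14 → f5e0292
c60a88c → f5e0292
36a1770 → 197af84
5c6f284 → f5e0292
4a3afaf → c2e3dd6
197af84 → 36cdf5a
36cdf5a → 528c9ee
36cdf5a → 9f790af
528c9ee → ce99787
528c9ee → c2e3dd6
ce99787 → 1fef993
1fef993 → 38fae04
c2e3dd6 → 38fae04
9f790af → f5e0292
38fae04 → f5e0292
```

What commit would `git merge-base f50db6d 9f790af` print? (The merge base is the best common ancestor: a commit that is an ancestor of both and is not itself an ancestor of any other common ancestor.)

Ancestors of f50db6d: {2bc6c14, f50db6d, f5e0292}.
Ancestors of 9f790af: {9f790af, f5e0292}.
Common ancestors: {f5e0292}.
The only common ancestor is f5e0292, so it is the merge base.

f5e0292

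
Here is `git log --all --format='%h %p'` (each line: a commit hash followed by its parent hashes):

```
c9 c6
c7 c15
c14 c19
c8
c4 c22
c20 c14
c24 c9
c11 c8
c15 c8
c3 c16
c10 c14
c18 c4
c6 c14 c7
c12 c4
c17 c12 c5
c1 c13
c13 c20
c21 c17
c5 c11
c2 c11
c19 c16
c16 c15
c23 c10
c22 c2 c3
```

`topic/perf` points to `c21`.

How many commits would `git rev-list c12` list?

Walking parent pointers from c12: reachable set = {c11, c12, c15, c16, c2, c22, c3, c4, c8}.
That is 9 commits.

9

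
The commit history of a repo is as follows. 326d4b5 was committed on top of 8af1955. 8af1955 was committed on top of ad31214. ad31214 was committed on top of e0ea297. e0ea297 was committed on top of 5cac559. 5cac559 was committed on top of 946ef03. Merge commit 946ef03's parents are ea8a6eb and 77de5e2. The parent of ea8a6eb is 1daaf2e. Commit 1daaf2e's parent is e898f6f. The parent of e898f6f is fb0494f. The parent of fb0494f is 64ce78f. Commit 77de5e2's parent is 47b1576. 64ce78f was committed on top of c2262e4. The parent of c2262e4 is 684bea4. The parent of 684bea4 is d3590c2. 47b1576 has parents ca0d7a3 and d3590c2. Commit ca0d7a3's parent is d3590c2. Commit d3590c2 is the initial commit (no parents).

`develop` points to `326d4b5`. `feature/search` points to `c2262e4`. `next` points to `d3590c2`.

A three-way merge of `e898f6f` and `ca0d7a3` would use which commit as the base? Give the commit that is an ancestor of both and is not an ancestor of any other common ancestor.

d3590c2

Ancestors of e898f6f: {64ce78f, 684bea4, c2262e4, d3590c2, e898f6f, fb0494f}.
Ancestors of ca0d7a3: {ca0d7a3, d3590c2}.
Common ancestors: {d3590c2}.
The only common ancestor is d3590c2, so it is the merge base.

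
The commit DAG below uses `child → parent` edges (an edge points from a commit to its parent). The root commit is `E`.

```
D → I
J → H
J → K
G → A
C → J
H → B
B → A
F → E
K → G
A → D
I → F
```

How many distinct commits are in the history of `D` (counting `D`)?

Walking parent pointers from D: reachable set = {D, E, F, I}.
That is 4 commits.

4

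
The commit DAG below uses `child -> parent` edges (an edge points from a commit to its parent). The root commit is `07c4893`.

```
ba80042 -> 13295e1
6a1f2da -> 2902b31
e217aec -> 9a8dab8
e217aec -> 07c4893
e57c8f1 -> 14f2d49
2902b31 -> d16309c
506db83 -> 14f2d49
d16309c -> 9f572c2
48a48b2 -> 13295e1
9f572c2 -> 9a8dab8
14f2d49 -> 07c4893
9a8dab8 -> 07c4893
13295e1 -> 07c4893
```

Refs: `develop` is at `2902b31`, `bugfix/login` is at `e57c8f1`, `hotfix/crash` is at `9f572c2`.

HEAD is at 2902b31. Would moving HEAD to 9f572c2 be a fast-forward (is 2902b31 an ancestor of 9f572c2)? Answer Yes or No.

No

A fast-forward from 2902b31 to 9f572c2 is possible iff 2902b31 is an ancestor of 9f572c2.
Ancestors of 9f572c2: {07c4893, 9a8dab8, 9f572c2}.
2902b31 is not among them, so fast-forward is not possible.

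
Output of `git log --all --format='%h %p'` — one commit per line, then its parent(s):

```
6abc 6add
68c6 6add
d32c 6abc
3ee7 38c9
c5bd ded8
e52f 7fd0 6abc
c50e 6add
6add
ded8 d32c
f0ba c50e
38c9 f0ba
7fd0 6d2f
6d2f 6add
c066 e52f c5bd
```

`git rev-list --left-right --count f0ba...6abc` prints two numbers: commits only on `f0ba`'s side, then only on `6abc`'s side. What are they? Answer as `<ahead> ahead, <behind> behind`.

Reachable from f0ba: {6add, c50e, f0ba}.
Reachable from 6abc: {6abc, 6add}.
Only in f0ba's history (ahead): {c50e, f0ba} — 2.
Only in 6abc's history (behind): {6abc} — 1.

2 ahead, 1 behind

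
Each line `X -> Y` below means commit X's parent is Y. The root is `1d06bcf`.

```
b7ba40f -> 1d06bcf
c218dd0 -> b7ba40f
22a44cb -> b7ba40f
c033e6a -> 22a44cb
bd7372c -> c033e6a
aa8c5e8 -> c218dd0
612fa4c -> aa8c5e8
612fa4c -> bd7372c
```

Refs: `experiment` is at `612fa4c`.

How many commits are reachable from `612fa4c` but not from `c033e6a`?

Reachable from 612fa4c: {1d06bcf, 22a44cb, 612fa4c, aa8c5e8, b7ba40f, bd7372c, c033e6a, c218dd0}.
Reachable from c033e6a: {1d06bcf, 22a44cb, b7ba40f, c033e6a}.
In 612fa4c's history but not c033e6a's: {612fa4c, aa8c5e8, bd7372c, c218dd0} — 4 commits.

4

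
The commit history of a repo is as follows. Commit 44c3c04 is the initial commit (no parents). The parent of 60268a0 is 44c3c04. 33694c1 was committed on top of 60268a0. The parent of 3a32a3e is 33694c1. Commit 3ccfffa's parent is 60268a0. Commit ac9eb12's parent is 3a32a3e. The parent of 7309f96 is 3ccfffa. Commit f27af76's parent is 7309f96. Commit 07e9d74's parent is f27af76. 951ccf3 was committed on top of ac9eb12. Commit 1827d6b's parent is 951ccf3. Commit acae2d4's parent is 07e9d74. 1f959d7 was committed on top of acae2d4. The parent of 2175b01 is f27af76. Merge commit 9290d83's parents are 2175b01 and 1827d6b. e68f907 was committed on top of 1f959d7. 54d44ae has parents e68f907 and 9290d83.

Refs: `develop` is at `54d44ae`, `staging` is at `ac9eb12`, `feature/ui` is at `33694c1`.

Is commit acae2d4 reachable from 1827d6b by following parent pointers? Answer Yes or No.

No

Ancestors of 1827d6b: {1827d6b, 33694c1, 3a32a3e, 44c3c04, 60268a0, 951ccf3, ac9eb12}.
acae2d4 is not in that set, so it is not an ancestor of 1827d6b.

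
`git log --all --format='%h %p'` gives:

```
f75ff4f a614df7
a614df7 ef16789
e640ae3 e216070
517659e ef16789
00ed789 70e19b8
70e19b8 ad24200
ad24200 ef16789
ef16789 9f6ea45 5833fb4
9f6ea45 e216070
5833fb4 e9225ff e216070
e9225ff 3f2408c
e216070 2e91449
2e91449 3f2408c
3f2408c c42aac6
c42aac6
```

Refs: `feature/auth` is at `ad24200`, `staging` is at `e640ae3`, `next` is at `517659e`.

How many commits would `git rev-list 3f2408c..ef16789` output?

Reachable from ef16789: {2e91449, 3f2408c, 5833fb4, 9f6ea45, c42aac6, e216070, e9225ff, ef16789}.
Reachable from 3f2408c: {3f2408c, c42aac6}.
In ef16789's history but not 3f2408c's: {2e91449, 5833fb4, 9f6ea45, e216070, e9225ff, ef16789} — 6 commits.

6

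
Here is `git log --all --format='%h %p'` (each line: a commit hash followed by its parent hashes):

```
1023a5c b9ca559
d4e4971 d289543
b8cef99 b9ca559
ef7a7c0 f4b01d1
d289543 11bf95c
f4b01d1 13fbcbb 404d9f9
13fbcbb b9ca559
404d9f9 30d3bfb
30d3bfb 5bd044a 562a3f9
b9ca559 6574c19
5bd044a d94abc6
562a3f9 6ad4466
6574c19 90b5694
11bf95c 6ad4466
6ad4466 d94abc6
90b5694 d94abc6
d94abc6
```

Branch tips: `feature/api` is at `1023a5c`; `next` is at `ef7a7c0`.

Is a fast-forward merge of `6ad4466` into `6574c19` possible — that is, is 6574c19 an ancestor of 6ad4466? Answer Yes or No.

A fast-forward from 6574c19 to 6ad4466 is possible iff 6574c19 is an ancestor of 6ad4466.
Ancestors of 6ad4466: {6ad4466, d94abc6}.
6574c19 is not among them, so fast-forward is not possible.

No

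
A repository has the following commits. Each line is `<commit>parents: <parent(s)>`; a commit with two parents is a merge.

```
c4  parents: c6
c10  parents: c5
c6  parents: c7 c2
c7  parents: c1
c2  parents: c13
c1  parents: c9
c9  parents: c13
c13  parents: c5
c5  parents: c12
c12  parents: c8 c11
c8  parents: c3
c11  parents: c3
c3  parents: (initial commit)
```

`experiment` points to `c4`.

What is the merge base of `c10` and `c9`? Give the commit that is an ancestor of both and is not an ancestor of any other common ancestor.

c5

Ancestors of c10: {c10, c11, c12, c3, c5, c8}.
Ancestors of c9: {c11, c12, c13, c3, c5, c8, c9}.
Common ancestors: {c11, c12, c3, c5, c8}.
Among these, c5 is not an ancestor of any other common ancestor — it is the merge base.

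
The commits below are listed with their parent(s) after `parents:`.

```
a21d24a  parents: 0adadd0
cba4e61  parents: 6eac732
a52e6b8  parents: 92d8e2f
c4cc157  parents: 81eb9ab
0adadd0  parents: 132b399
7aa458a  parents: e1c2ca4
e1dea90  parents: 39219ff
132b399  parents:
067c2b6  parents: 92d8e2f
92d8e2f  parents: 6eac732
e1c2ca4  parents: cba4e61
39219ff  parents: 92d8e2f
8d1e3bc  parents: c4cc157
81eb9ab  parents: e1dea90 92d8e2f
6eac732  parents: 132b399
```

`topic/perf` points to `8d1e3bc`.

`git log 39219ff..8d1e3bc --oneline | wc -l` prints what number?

Reachable from 8d1e3bc: {132b399, 39219ff, 6eac732, 81eb9ab, 8d1e3bc, 92d8e2f, c4cc157, e1dea90}.
Reachable from 39219ff: {132b399, 39219ff, 6eac732, 92d8e2f}.
In 8d1e3bc's history but not 39219ff's: {81eb9ab, 8d1e3bc, c4cc157, e1dea90} — 4 commits.

4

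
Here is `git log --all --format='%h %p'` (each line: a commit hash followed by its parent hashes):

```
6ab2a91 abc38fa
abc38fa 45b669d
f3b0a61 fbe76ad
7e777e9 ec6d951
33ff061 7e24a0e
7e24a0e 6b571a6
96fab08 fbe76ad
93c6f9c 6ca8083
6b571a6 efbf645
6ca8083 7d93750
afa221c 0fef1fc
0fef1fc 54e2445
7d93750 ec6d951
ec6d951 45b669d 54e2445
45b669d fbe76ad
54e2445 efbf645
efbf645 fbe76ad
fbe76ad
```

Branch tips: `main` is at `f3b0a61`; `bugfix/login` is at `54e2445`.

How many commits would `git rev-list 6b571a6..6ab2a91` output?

3

Reachable from 6ab2a91: {45b669d, 6ab2a91, abc38fa, fbe76ad}.
Reachable from 6b571a6: {6b571a6, efbf645, fbe76ad}.
In 6ab2a91's history but not 6b571a6's: {45b669d, 6ab2a91, abc38fa} — 3 commits.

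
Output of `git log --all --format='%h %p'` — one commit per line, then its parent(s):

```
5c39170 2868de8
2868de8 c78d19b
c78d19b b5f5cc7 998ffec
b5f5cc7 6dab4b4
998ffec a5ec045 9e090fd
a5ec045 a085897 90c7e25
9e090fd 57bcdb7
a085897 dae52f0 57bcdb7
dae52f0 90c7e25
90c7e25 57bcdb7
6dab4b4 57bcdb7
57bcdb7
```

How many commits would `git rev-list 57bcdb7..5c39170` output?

11

Reachable from 5c39170: {2868de8, 57bcdb7, 5c39170, 6dab4b4, 90c7e25, 998ffec, 9e090fd, a085897, a5ec045, b5f5cc7, c78d19b, dae52f0}.
Reachable from 57bcdb7: {57bcdb7}.
In 5c39170's history but not 57bcdb7's: {2868de8, 5c39170, 6dab4b4, 90c7e25, 998ffec, 9e090fd, a085897, a5ec045, b5f5cc7, c78d19b, dae52f0} — 11 commits.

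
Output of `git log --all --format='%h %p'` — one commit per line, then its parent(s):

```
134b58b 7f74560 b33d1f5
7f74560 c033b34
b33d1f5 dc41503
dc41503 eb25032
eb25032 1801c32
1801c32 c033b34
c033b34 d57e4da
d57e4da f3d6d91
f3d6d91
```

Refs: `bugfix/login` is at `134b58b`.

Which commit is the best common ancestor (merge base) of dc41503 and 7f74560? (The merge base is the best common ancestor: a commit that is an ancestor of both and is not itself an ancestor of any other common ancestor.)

c033b34

Ancestors of dc41503: {1801c32, c033b34, d57e4da, dc41503, eb25032, f3d6d91}.
Ancestors of 7f74560: {7f74560, c033b34, d57e4da, f3d6d91}.
Common ancestors: {c033b34, d57e4da, f3d6d91}.
Among these, c033b34 is not an ancestor of any other common ancestor — it is the merge base.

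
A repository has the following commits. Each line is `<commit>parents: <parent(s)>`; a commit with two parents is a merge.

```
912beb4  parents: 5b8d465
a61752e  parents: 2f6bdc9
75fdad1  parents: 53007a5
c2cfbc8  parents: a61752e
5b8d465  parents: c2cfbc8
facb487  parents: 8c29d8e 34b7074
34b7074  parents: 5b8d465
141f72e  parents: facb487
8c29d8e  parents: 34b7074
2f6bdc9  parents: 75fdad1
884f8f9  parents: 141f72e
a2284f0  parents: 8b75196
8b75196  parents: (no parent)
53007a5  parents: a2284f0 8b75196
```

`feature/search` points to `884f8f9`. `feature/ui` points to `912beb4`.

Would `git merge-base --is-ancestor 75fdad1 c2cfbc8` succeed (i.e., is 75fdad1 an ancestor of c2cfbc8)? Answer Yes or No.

Ancestors of c2cfbc8 (commits reachable by following parents): {2f6bdc9, 53007a5, 75fdad1, 8b75196, a2284f0, a61752e, c2cfbc8}.
75fdad1 is in that set, so it is an ancestor of c2cfbc8.

Yes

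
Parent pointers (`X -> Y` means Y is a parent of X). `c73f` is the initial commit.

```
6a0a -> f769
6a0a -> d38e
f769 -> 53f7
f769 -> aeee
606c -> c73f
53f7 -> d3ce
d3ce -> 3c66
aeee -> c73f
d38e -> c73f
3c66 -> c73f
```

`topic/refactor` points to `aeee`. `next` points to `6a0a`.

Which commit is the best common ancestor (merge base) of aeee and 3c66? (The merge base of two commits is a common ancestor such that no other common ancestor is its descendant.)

c73f

Ancestors of aeee: {aeee, c73f}.
Ancestors of 3c66: {3c66, c73f}.
Common ancestors: {c73f}.
The only common ancestor is c73f, so it is the merge base.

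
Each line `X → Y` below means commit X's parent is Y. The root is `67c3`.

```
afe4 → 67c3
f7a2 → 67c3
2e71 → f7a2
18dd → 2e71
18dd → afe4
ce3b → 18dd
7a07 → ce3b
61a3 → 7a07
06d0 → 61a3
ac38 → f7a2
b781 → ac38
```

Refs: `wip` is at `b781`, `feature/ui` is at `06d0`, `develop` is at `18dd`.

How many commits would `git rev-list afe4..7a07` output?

Reachable from 7a07: {18dd, 2e71, 67c3, 7a07, afe4, ce3b, f7a2}.
Reachable from afe4: {67c3, afe4}.
In 7a07's history but not afe4's: {18dd, 2e71, 7a07, ce3b, f7a2} — 5 commits.

5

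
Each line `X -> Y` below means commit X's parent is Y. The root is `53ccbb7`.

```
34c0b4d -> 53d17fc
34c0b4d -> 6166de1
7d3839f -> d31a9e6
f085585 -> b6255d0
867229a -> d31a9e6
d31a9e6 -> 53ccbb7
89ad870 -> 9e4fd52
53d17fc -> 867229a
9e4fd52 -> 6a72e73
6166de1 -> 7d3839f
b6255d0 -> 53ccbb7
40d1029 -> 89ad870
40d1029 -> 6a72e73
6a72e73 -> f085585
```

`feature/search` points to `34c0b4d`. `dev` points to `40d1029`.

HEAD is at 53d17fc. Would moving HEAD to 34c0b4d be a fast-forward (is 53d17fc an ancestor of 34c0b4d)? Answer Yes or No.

Yes

A fast-forward from 53d17fc to 34c0b4d is possible iff 53d17fc is an ancestor of 34c0b4d.
Ancestors of 34c0b4d: {34c0b4d, 53ccbb7, 53d17fc, 6166de1, 7d3839f, 867229a, d31a9e6}.
53d17fc is among them, so fast-forward is possible.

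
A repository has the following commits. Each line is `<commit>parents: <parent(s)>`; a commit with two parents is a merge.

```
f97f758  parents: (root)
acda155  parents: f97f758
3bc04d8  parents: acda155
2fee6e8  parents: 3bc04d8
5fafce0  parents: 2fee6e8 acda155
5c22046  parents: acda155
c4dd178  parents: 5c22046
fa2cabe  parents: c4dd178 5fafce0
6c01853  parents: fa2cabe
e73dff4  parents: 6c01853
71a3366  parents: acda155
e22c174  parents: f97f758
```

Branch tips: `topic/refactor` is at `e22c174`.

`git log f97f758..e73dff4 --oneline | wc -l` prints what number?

9

Reachable from e73dff4: {2fee6e8, 3bc04d8, 5c22046, 5fafce0, 6c01853, acda155, c4dd178, e73dff4, f97f758, fa2cabe}.
Reachable from f97f758: {f97f758}.
In e73dff4's history but not f97f758's: {2fee6e8, 3bc04d8, 5c22046, 5fafce0, 6c01853, acda155, c4dd178, e73dff4, fa2cabe} — 9 commits.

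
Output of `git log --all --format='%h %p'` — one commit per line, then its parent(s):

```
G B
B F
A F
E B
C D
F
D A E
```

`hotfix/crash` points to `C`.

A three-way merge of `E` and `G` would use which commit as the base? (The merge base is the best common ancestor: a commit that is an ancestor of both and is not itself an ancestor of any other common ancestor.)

B

Ancestors of E: {B, E, F}.
Ancestors of G: {B, F, G}.
Common ancestors: {B, F}.
Among these, B is not an ancestor of any other common ancestor — it is the merge base.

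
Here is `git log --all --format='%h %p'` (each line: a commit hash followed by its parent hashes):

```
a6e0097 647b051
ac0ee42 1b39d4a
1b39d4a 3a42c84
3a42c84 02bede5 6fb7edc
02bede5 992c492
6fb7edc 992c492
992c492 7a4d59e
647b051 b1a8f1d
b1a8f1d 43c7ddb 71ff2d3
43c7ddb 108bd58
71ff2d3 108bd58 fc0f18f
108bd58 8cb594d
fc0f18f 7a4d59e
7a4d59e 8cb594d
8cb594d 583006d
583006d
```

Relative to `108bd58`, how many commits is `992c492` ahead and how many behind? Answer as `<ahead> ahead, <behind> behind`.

Reachable from 992c492: {583006d, 7a4d59e, 8cb594d, 992c492}.
Reachable from 108bd58: {108bd58, 583006d, 8cb594d}.
Only in 992c492's history (ahead): {7a4d59e, 992c492} — 2.
Only in 108bd58's history (behind): {108bd58} — 1.

2 ahead, 1 behind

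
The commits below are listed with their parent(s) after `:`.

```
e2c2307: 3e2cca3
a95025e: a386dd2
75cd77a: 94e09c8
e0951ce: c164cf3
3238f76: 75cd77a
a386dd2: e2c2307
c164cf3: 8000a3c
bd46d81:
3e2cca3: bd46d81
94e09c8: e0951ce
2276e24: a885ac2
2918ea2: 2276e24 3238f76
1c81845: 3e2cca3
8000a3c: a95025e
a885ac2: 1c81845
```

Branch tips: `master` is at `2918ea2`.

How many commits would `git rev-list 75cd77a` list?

Walking parent pointers from 75cd77a: reachable set = {3e2cca3, 75cd77a, 8000a3c, 94e09c8, a386dd2, a95025e, bd46d81, c164cf3, e0951ce, e2c2307}.
That is 10 commits.

10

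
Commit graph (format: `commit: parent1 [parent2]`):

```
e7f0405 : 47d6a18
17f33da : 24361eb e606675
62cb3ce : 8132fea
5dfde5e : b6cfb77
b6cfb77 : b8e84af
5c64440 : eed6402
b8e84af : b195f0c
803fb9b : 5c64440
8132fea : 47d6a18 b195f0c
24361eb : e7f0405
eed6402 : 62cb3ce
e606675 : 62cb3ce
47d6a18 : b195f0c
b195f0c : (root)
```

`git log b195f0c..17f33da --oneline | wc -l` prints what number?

7

Reachable from 17f33da: {17f33da, 24361eb, 47d6a18, 62cb3ce, 8132fea, b195f0c, e606675, e7f0405}.
Reachable from b195f0c: {b195f0c}.
In 17f33da's history but not b195f0c's: {17f33da, 24361eb, 47d6a18, 62cb3ce, 8132fea, e606675, e7f0405} — 7 commits.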